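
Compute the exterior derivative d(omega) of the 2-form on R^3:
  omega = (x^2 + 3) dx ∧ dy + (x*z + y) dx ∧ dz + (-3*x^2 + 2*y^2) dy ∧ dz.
d(omega) = (-6*x - 1) dx ∧ dy ∧ dz

For a 2-form omega = sum_{i<j} g_{ij} dx_i ∧ dx_j, the exterior derivative is
  d(omega) = sum_{i<j} d(g_{ij}) ∧ dx_i ∧ dx_j = sum_{i<j, k} (∂g_{ij}/∂x_k) dx_k ∧ dx_i ∧ dx_j.
Expand each term, using dx_k ∧ dx_i ∧ dx_j = sgn(permutation) dx_{(a)} ∧ dx_{(b)} ∧ dx_{(c)} with (a < b < c) sorted:
  d(x*z + y) includes (∂/∂y)(x*z + y) dy = (1) dy, which multiplied by dx ∧ dz gives (-1) dx ∧ dy ∧ dz
  d(-3*x^2 + 2*y^2) includes (∂/∂x)(-3*x^2 + 2*y^2) dx = (-6*x) dx, which multiplied by dy ∧ dz gives (-6*x) dx ∧ dy ∧ dz
Collecting like 3-forms: d(omega) = (-6*x - 1) dx ∧ dy ∧ dz.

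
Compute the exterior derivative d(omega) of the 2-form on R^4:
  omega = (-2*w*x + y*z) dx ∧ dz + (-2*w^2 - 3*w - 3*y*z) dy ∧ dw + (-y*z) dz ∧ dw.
d(omega) = (-z) dx ∧ dy ∧ dz + (-2*x) dx ∧ dz ∧ dw + (3*y - z) dy ∧ dz ∧ dw

For a 2-form omega = sum_{i<j} g_{ij} dx_i ∧ dx_j, the exterior derivative is
  d(omega) = sum_{i<j} d(g_{ij}) ∧ dx_i ∧ dx_j = sum_{i<j, k} (∂g_{ij}/∂x_k) dx_k ∧ dx_i ∧ dx_j.
Expand each term, using dx_k ∧ dx_i ∧ dx_j = sgn(permutation) dx_{(a)} ∧ dx_{(b)} ∧ dx_{(c)} with (a < b < c) sorted:
  d(-2*w*x + y*z) includes (∂/∂y)(-2*w*x + y*z) dy = (z) dy, which multiplied by dx ∧ dz gives (-z) dx ∧ dy ∧ dz
  d(-2*w*x + y*z) includes (∂/∂w)(-2*w*x + y*z) dw = (-2*x) dw, which multiplied by dx ∧ dz gives (-2*x) dx ∧ dz ∧ dw
  d(-2*w^2 - 3*w - 3*y*z) includes (∂/∂z)(-2*w^2 - 3*w - 3*y*z) dz = (-3*y) dz, which multiplied by dy ∧ dw gives (3*y) dy ∧ dz ∧ dw
  d(-y*z) includes (∂/∂y)(-y*z) dy = (-z) dy, which multiplied by dz ∧ dw gives (-z) dy ∧ dz ∧ dw
Collecting like 3-forms: d(omega) = (-z) dx ∧ dy ∧ dz + (-2*x) dx ∧ dz ∧ dw + (3*y - z) dy ∧ dz ∧ dw.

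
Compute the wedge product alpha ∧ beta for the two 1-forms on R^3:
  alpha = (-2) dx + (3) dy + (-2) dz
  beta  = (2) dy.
alpha ∧ beta = (-4) dx ∧ dy + (4) dy ∧ dz

Distribute the wedge, using dx_i ∧ dx_j = -dx_j ∧ dx_i and dx_i ∧ dx_i = 0. For each pair (i, j) with i < j, the coefficient of dx_i ∧ dx_j in alpha ∧ beta is (alpha_i * beta_j - alpha_j * beta_i). Collecting: alpha ∧ beta = (-4) dx ∧ dy + (4) dy ∧ dz.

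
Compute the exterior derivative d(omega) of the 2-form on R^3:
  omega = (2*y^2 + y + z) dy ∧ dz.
d(omega) = 0

For a 2-form omega = sum_{i<j} g_{ij} dx_i ∧ dx_j, the exterior derivative is
  d(omega) = sum_{i<j} d(g_{ij}) ∧ dx_i ∧ dx_j = sum_{i<j, k} (∂g_{ij}/∂x_k) dx_k ∧ dx_i ∧ dx_j.
Expand each term, using dx_k ∧ dx_i ∧ dx_j = sgn(permutation) dx_{(a)} ∧ dx_{(b)} ∧ dx_{(c)} with (a < b < c) sorted:

Collecting like 3-forms: d(omega) = 0.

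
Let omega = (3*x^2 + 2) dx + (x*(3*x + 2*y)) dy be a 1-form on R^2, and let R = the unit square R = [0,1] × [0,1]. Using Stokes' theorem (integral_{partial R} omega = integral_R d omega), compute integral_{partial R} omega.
integral_(partial R) omega = 4

Stokes: integral_partial_R omega = integral_R d omega with d omega = (∂Q/∂x - ∂P/∂y) dx ∧ dy.
  ∂Q/∂x = 6*x + 2*y
  ∂P/∂y = 0
  integrand = ∂Q/∂x - ∂P/∂y = 6*x + 2*y.
Integrating over R: integral_0^1 integral_0^1 (6*x + 2*y) dx dy = 4.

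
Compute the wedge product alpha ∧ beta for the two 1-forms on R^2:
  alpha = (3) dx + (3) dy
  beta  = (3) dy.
alpha ∧ beta = (9) dx ∧ dy

Distribute the wedge, using dx_i ∧ dx_j = -dx_j ∧ dx_i and dx_i ∧ dx_i = 0. For each pair (i, j) with i < j, the coefficient of dx_i ∧ dx_j in alpha ∧ beta is (alpha_i * beta_j - alpha_j * beta_i). Collecting: alpha ∧ beta = (9) dx ∧ dy.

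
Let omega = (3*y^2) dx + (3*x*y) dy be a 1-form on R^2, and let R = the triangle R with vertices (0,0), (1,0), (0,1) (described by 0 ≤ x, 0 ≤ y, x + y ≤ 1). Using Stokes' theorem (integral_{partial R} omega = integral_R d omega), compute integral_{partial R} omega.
integral_(partial R) omega = -1/2

Stokes: integral_partial_R omega = integral_R d omega with d omega = (∂Q/∂x - ∂P/∂y) dx ∧ dy.
  ∂Q/∂x = 3*y
  ∂P/∂y = 6*y
  integrand = ∂Q/∂x - ∂P/∂y = -3*y.
Integrating over R: integral_0^1 integral_0^{1-x} (-3*y) dy dx = -1/2.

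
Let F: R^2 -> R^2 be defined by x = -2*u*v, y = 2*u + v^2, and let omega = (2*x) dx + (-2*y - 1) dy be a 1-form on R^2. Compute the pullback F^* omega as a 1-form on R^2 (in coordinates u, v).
F^* omega = (8*u*v^2 - 8*u - 4*v^2 - 2) du + (2*v*(4*u^2 - 4*u - 2*v^2 - 1)) dv

Using F^*(f dg) = (f ∘ F) d(g ∘ F), substitute each coordinate x_i by F_i(u, v) in f_i, and replace dx_i by d F_i = (∂F_i/∂u) du + (∂F_i/∂v) dv.
  For the x component: f_1(F) = -4*u*v; d F_1 = (-2*v) du + (-2*u) dv
  For the y component: f_2(F) = -4*u - 2*v^2 - 1; d F_2 = (2) du + (2*v) dv
Combining and collecting du, dv coefficients:
  coeff of du: 8*u*v^2 - 8*u - 4*v^2 - 2
  coeff of dv: 2*v*(4*u^2 - 4*u - 2*v^2 - 1)
F^* omega = (8*u*v^2 - 8*u - 4*v^2 - 2) du + (2*v*(4*u^2 - 4*u - 2*v^2 - 1)) dv.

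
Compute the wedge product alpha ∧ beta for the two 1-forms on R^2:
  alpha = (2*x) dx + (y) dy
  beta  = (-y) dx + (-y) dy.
alpha ∧ beta = (y*(-2*x + y)) dx ∧ dy

Distribute the wedge, using dx_i ∧ dx_j = -dx_j ∧ dx_i and dx_i ∧ dx_i = 0. For each pair (i, j) with i < j, the coefficient of dx_i ∧ dx_j in alpha ∧ beta is (alpha_i * beta_j - alpha_j * beta_i). Collecting: alpha ∧ beta = (y*(-2*x + y)) dx ∧ dy.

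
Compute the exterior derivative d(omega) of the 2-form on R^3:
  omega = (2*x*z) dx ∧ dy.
d(omega) = (2*x) dx ∧ dy ∧ dz

For a 2-form omega = sum_{i<j} g_{ij} dx_i ∧ dx_j, the exterior derivative is
  d(omega) = sum_{i<j} d(g_{ij}) ∧ dx_i ∧ dx_j = sum_{i<j, k} (∂g_{ij}/∂x_k) dx_k ∧ dx_i ∧ dx_j.
Expand each term, using dx_k ∧ dx_i ∧ dx_j = sgn(permutation) dx_{(a)} ∧ dx_{(b)} ∧ dx_{(c)} with (a < b < c) sorted:
  d(2*x*z) includes (∂/∂z)(2*x*z) dz = (2*x) dz, which multiplied by dx ∧ dy gives (2*x) dx ∧ dy ∧ dz
Collecting like 3-forms: d(omega) = (2*x) dx ∧ dy ∧ dz.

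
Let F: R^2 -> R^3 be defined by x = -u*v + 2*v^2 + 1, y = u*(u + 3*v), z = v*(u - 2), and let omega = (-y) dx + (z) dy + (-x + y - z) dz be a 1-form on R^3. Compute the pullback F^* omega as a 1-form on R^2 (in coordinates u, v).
F^* omega = (v*(4*u^2 + 9*u*v - 4*u - 2*v^2 - 4*v - 1)) du + (2*u^3 + 5*u^2*v - 2*u^2 - 14*u*v^2 - 10*u*v - u + 4*v^2 - 4*v + 2) dv

Using F^*(f dg) = (f ∘ F) d(g ∘ F), substitute each coordinate x_i by F_i(u, v) in f_i, and replace dx_i by d F_i = (∂F_i/∂u) du + (∂F_i/∂v) dv.
  For the x component: f_1(F) = u*(-u - 3*v); d F_1 = (-v) du + (-u + 4*v) dv
  For the y component: f_2(F) = v*(u - 2); d F_2 = (2*u + 3*v) du + (3*u) dv
  For the z component: f_3(F) = u^2 + 3*u*v - 2*v^2 + 2*v - 1; d F_3 = (v) du + (u - 2) dv
Combining and collecting du, dv coefficients:
  coeff of du: v*(4*u^2 + 9*u*v - 4*u - 2*v^2 - 4*v - 1)
  coeff of dv: 2*u^3 + 5*u^2*v - 2*u^2 - 14*u*v^2 - 10*u*v - u + 4*v^2 - 4*v + 2
F^* omega = (v*(4*u^2 + 9*u*v - 4*u - 2*v^2 - 4*v - 1)) du + (2*u^3 + 5*u^2*v - 2*u^2 - 14*u*v^2 - 10*u*v - u + 4*v^2 - 4*v + 2) dv.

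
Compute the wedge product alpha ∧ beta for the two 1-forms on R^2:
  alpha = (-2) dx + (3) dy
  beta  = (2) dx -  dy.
alpha ∧ beta = (-4) dx ∧ dy

Distribute the wedge, using dx_i ∧ dx_j = -dx_j ∧ dx_i and dx_i ∧ dx_i = 0. For each pair (i, j) with i < j, the coefficient of dx_i ∧ dx_j in alpha ∧ beta is (alpha_i * beta_j - alpha_j * beta_i). Collecting: alpha ∧ beta = (-4) dx ∧ dy.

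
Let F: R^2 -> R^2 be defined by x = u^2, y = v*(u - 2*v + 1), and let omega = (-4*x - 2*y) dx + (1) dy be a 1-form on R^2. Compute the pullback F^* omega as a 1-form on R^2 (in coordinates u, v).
F^* omega = (-8*u^3 - 4*u^2*v + 8*u*v^2 - 4*u*v + v) du + (u - 4*v + 1) dv

Using F^*(f dg) = (f ∘ F) d(g ∘ F), substitute each coordinate x_i by F_i(u, v) in f_i, and replace dx_i by d F_i = (∂F_i/∂u) du + (∂F_i/∂v) dv.
  For the x component: f_1(F) = -4*u^2 - 2*u*v + 4*v^2 - 2*v; d F_1 = (2*u) du + (0) dv
  For the y component: f_2(F) = 1; d F_2 = (v) du + (u - 4*v + 1) dv
Combining and collecting du, dv coefficients:
  coeff of du: -8*u^3 - 4*u^2*v + 8*u*v^2 - 4*u*v + v
  coeff of dv: u - 4*v + 1
F^* omega = (-8*u^3 - 4*u^2*v + 8*u*v^2 - 4*u*v + v) du + (u - 4*v + 1) dv.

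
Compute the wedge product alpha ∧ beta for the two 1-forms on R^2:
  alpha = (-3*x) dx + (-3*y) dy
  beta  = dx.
alpha ∧ beta = (3*y) dx ∧ dy

Distribute the wedge, using dx_i ∧ dx_j = -dx_j ∧ dx_i and dx_i ∧ dx_i = 0. For each pair (i, j) with i < j, the coefficient of dx_i ∧ dx_j in alpha ∧ beta is (alpha_i * beta_j - alpha_j * beta_i). Collecting: alpha ∧ beta = (3*y) dx ∧ dy.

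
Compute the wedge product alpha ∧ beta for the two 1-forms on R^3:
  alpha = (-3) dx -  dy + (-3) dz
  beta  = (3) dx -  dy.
alpha ∧ beta = (6) dx ∧ dy + (9) dx ∧ dz + (-3) dy ∧ dz

Distribute the wedge, using dx_i ∧ dx_j = -dx_j ∧ dx_i and dx_i ∧ dx_i = 0. For each pair (i, j) with i < j, the coefficient of dx_i ∧ dx_j in alpha ∧ beta is (alpha_i * beta_j - alpha_j * beta_i). Collecting: alpha ∧ beta = (6) dx ∧ dy + (9) dx ∧ dz + (-3) dy ∧ dz.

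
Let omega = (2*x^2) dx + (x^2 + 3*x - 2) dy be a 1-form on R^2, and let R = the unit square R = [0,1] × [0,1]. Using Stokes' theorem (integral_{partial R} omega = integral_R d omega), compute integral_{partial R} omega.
integral_(partial R) omega = 4

Stokes: integral_partial_R omega = integral_R d omega with d omega = (∂Q/∂x - ∂P/∂y) dx ∧ dy.
  ∂Q/∂x = 2*x + 3
  ∂P/∂y = 0
  integrand = ∂Q/∂x - ∂P/∂y = 2*x + 3.
Integrating over R: integral_0^1 integral_0^1 (2*x + 3) dx dy = 4.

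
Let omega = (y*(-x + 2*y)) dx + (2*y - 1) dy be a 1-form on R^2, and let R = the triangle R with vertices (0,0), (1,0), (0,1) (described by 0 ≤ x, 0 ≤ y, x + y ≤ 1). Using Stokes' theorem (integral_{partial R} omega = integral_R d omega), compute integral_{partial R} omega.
integral_(partial R) omega = -1/2

Stokes: integral_partial_R omega = integral_R d omega with d omega = (∂Q/∂x - ∂P/∂y) dx ∧ dy.
  ∂Q/∂x = 0
  ∂P/∂y = -x + 4*y
  integrand = ∂Q/∂x - ∂P/∂y = x - 4*y.
Integrating over R: integral_0^1 integral_0^{1-x} (x - 4*y) dy dx = -1/2.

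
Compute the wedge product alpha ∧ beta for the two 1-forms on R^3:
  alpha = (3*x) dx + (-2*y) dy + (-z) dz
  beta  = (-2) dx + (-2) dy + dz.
alpha ∧ beta = (-6*x - 4*y) dx ∧ dy + (3*x - 2*z) dx ∧ dz + (-2*y - 2*z) dy ∧ dz

Distribute the wedge, using dx_i ∧ dx_j = -dx_j ∧ dx_i and dx_i ∧ dx_i = 0. For each pair (i, j) with i < j, the coefficient of dx_i ∧ dx_j in alpha ∧ beta is (alpha_i * beta_j - alpha_j * beta_i). Collecting: alpha ∧ beta = (-6*x - 4*y) dx ∧ dy + (3*x - 2*z) dx ∧ dz + (-2*y - 2*z) dy ∧ dz.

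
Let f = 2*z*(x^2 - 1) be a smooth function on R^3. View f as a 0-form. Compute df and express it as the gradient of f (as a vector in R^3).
df = (4*x*z) dx + (0) dy + (2*x^2 - 2) dz; grad f = (4*x*z, 0, 2*x^2 - 2)

For a 0-form f, d f = (∂f/∂x) dx + (∂f/∂y) dy + (∂f/∂z) dz. The components of the vector representation are exactly the entries of grad f in Cartesian coordinates:
  ∂f/∂x = 4*x*z
  ∂f/∂y = 0
  ∂f/∂z = 2*x^2 - 2.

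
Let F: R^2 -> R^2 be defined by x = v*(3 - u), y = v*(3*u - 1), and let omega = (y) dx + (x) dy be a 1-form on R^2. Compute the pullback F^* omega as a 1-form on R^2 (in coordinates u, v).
F^* omega = (v^2*(10 - 6*u)) du + (2*v*(-3*u^2 + 10*u - 3)) dv

Using F^*(f dg) = (f ∘ F) d(g ∘ F), substitute each coordinate x_i by F_i(u, v) in f_i, and replace dx_i by d F_i = (∂F_i/∂u) du + (∂F_i/∂v) dv.
  For the x component: f_1(F) = v*(3*u - 1); d F_1 = (-v) du + (3 - u) dv
  For the y component: f_2(F) = v*(3 - u); d F_2 = (3*v) du + (3*u - 1) dv
Combining and collecting du, dv coefficients:
  coeff of du: v^2*(10 - 6*u)
  coeff of dv: 2*v*(-3*u^2 + 10*u - 3)
F^* omega = (v^2*(10 - 6*u)) du + (2*v*(-3*u^2 + 10*u - 3)) dv.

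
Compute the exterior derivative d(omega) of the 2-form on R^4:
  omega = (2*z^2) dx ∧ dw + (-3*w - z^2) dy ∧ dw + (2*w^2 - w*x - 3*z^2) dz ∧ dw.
d(omega) = (-w - 4*z) dx ∧ dz ∧ dw + (2*z) dy ∧ dz ∧ dw

For a 2-form omega = sum_{i<j} g_{ij} dx_i ∧ dx_j, the exterior derivative is
  d(omega) = sum_{i<j} d(g_{ij}) ∧ dx_i ∧ dx_j = sum_{i<j, k} (∂g_{ij}/∂x_k) dx_k ∧ dx_i ∧ dx_j.
Expand each term, using dx_k ∧ dx_i ∧ dx_j = sgn(permutation) dx_{(a)} ∧ dx_{(b)} ∧ dx_{(c)} with (a < b < c) sorted:
  d(2*z^2) includes (∂/∂z)(2*z^2) dz = (4*z) dz, which multiplied by dx ∧ dw gives (-4*z) dx ∧ dz ∧ dw
  d(-3*w - z^2) includes (∂/∂z)(-3*w - z^2) dz = (-2*z) dz, which multiplied by dy ∧ dw gives (2*z) dy ∧ dz ∧ dw
  d(2*w^2 - w*x - 3*z^2) includes (∂/∂x)(2*w^2 - w*x - 3*z^2) dx = (-w) dx, which multiplied by dz ∧ dw gives (-w) dx ∧ dz ∧ dw
Collecting like 3-forms: d(omega) = (-w - 4*z) dx ∧ dz ∧ dw + (2*z) dy ∧ dz ∧ dw.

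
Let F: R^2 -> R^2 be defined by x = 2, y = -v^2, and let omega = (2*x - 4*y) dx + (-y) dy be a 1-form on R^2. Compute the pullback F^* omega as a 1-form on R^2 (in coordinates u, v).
F^* omega = (-2*v^3) dv

Using F^*(f dg) = (f ∘ F) d(g ∘ F), substitute each coordinate x_i by F_i(u, v) in f_i, and replace dx_i by d F_i = (∂F_i/∂u) du + (∂F_i/∂v) dv.
  For the x component: f_1(F) = 4*v^2 + 4; d F_1 = (0) du + (0) dv
  For the y component: f_2(F) = v^2; d F_2 = (0) du + (-2*v) dv
Combining and collecting du, dv coefficients:
  coeff of du: 0
  coeff of dv: -2*v^3
F^* omega = (-2*v^3) dv.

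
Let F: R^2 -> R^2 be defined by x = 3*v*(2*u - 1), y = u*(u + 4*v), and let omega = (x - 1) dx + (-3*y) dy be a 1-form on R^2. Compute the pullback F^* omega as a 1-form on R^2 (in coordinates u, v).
F^* omega = (-6*u^3 - 36*u^2*v - 12*u*v^2 - 18*v^2 - 6*v) du + (-12*u^3 - 12*u^2*v - 36*u*v - 6*u + 9*v + 3) dv

Using F^*(f dg) = (f ∘ F) d(g ∘ F), substitute each coordinate x_i by F_i(u, v) in f_i, and replace dx_i by d F_i = (∂F_i/∂u) du + (∂F_i/∂v) dv.
  For the x component: f_1(F) = 6*u*v - 3*v - 1; d F_1 = (6*v) du + (6*u - 3) dv
  For the y component: f_2(F) = 3*u*(-u - 4*v); d F_2 = (2*u + 4*v) du + (4*u) dv
Combining and collecting du, dv coefficients:
  coeff of du: -6*u^3 - 36*u^2*v - 12*u*v^2 - 18*v^2 - 6*v
  coeff of dv: -12*u^3 - 12*u^2*v - 36*u*v - 6*u + 9*v + 3
F^* omega = (-6*u^3 - 36*u^2*v - 12*u*v^2 - 18*v^2 - 6*v) du + (-12*u^3 - 12*u^2*v - 36*u*v - 6*u + 9*v + 3) dv.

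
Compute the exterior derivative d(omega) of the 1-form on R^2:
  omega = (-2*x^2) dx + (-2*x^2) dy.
d(omega) = (-4*x) dx ∧ dy

For a 1-form omega = sum_i f_i dx_i, the exterior derivative is
  d(omega) = sum_{i < j} (∂f_j/∂x_i - ∂f_i/∂x_j) dx_i ∧ dx_j.
  coefficient of dx ∧ dy: ∂f_2/∂x - ∂f_1/∂y = ∂(-2*x^2)/∂x - ∂(-2*x^2)/∂y = -4*x
Assembling: d(omega) = (-4*x) dx ∧ dy.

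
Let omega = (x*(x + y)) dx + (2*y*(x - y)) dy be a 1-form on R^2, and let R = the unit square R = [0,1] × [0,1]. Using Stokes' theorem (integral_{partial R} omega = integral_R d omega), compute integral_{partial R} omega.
integral_(partial R) omega = 1/2

Stokes: integral_partial_R omega = integral_R d omega with d omega = (∂Q/∂x - ∂P/∂y) dx ∧ dy.
  ∂Q/∂x = 2*y
  ∂P/∂y = x
  integrand = ∂Q/∂x - ∂P/∂y = -x + 2*y.
Integrating over R: integral_0^1 integral_0^1 (-x + 2*y) dx dy = 1/2.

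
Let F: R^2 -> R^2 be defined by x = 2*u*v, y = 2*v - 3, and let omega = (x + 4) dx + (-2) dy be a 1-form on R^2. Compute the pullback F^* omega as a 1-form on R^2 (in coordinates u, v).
F^* omega = (4*v*(u*v + 2)) du + (4*u^2*v + 8*u - 4) dv

Using F^*(f dg) = (f ∘ F) d(g ∘ F), substitute each coordinate x_i by F_i(u, v) in f_i, and replace dx_i by d F_i = (∂F_i/∂u) du + (∂F_i/∂v) dv.
  For the x component: f_1(F) = 2*u*v + 4; d F_1 = (2*v) du + (2*u) dv
  For the y component: f_2(F) = -2; d F_2 = (0) du + (2) dv
Combining and collecting du, dv coefficients:
  coeff of du: 4*v*(u*v + 2)
  coeff of dv: 4*u^2*v + 8*u - 4
F^* omega = (4*v*(u*v + 2)) du + (4*u^2*v + 8*u - 4) dv.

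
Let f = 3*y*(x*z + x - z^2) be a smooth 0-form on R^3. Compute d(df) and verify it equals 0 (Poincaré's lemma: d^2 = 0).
d(df) = 0

Step 1: df = sum_i (∂f/∂x_i) dx_i = (3*y*(z + 1)) dx + (3*x*z + 3*x - 3*z^2) dy + (3*y*(x - 2*z)) dz.
Step 2: Apply d again. Using the 1-form formula, the coefficient of dx ∧ dy in d(df) is ∂^2 f/∂x ∂y - ∂^2 f/∂y ∂x = (3*z + 3) - (3*z + 3) = 0 (equality of mixed partials for smooth f).
Similarly for dx ∧ dz and dy ∧ dz — all coefficients vanish. So d(df) = 0.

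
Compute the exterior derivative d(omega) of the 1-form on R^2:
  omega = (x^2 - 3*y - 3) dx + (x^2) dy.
d(omega) = (2*x + 3) dx ∧ dy

For a 1-form omega = sum_i f_i dx_i, the exterior derivative is
  d(omega) = sum_{i < j} (∂f_j/∂x_i - ∂f_i/∂x_j) dx_i ∧ dx_j.
  coefficient of dx ∧ dy: ∂f_2/∂x - ∂f_1/∂y = ∂(x^2)/∂x - ∂(x^2 - 3*y - 3)/∂y = 2*x + 3
Assembling: d(omega) = (2*x + 3) dx ∧ dy.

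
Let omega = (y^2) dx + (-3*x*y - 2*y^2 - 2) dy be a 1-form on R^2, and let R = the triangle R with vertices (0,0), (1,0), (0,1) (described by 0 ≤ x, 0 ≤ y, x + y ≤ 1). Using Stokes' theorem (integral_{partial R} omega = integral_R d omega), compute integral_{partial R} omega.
integral_(partial R) omega = -5/6

Stokes: integral_partial_R omega = integral_R d omega with d omega = (∂Q/∂x - ∂P/∂y) dx ∧ dy.
  ∂Q/∂x = -3*y
  ∂P/∂y = 2*y
  integrand = ∂Q/∂x - ∂P/∂y = -5*y.
Integrating over R: integral_0^1 integral_0^{1-x} (-5*y) dy dx = -5/6.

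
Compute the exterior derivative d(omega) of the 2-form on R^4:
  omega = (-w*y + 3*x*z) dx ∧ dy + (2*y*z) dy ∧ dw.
d(omega) = (3*x) dx ∧ dy ∧ dz + (-y) dx ∧ dy ∧ dw + (-2*y) dy ∧ dz ∧ dw

For a 2-form omega = sum_{i<j} g_{ij} dx_i ∧ dx_j, the exterior derivative is
  d(omega) = sum_{i<j} d(g_{ij}) ∧ dx_i ∧ dx_j = sum_{i<j, k} (∂g_{ij}/∂x_k) dx_k ∧ dx_i ∧ dx_j.
Expand each term, using dx_k ∧ dx_i ∧ dx_j = sgn(permutation) dx_{(a)} ∧ dx_{(b)} ∧ dx_{(c)} with (a < b < c) sorted:
  d(-w*y + 3*x*z) includes (∂/∂z)(-w*y + 3*x*z) dz = (3*x) dz, which multiplied by dx ∧ dy gives (3*x) dx ∧ dy ∧ dz
  d(-w*y + 3*x*z) includes (∂/∂w)(-w*y + 3*x*z) dw = (-y) dw, which multiplied by dx ∧ dy gives (-y) dx ∧ dy ∧ dw
  d(2*y*z) includes (∂/∂z)(2*y*z) dz = (2*y) dz, which multiplied by dy ∧ dw gives (-2*y) dy ∧ dz ∧ dw
Collecting like 3-forms: d(omega) = (3*x) dx ∧ dy ∧ dz + (-y) dx ∧ dy ∧ dw + (-2*y) dy ∧ dz ∧ dw.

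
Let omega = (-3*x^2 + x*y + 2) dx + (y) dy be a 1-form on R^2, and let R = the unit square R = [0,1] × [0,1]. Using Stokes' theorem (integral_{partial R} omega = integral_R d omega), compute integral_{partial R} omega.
integral_(partial R) omega = -1/2

Stokes: integral_partial_R omega = integral_R d omega with d omega = (∂Q/∂x - ∂P/∂y) dx ∧ dy.
  ∂Q/∂x = 0
  ∂P/∂y = x
  integrand = ∂Q/∂x - ∂P/∂y = -x.
Integrating over R: integral_0^1 integral_0^1 (-x) dx dy = -1/2.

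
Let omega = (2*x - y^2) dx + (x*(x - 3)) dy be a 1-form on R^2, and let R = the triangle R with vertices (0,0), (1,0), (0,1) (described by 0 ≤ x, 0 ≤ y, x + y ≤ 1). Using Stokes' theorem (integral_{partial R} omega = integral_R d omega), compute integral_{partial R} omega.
integral_(partial R) omega = -5/6

Stokes: integral_partial_R omega = integral_R d omega with d omega = (∂Q/∂x - ∂P/∂y) dx ∧ dy.
  ∂Q/∂x = 2*x - 3
  ∂P/∂y = -2*y
  integrand = ∂Q/∂x - ∂P/∂y = 2*x + 2*y - 3.
Integrating over R: integral_0^1 integral_0^{1-x} (2*x + 2*y - 3) dy dx = -5/6.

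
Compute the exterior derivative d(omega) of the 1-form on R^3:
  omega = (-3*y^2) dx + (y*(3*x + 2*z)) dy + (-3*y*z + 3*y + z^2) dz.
d(omega) = (9*y) dx ∧ dy + (-2*y - 3*z + 3) dy ∧ dz

For a 1-form omega = sum_i f_i dx_i, the exterior derivative is
  d(omega) = sum_{i < j} (∂f_j/∂x_i - ∂f_i/∂x_j) dx_i ∧ dx_j.
  coefficient of dx ∧ dy: ∂f_2/∂x - ∂f_1/∂y = ∂(y*(3*x + 2*z))/∂x - ∂(-3*y^2)/∂y = 9*y
  coefficient of dy ∧ dz: ∂f_3/∂y - ∂f_2/∂z = ∂(-3*y*z + 3*y + z^2)/∂y - ∂(y*(3*x + 2*z))/∂z = -2*y - 3*z + 3
Assembling: d(omega) = (9*y) dx ∧ dy + (-2*y - 3*z + 3) dy ∧ dz.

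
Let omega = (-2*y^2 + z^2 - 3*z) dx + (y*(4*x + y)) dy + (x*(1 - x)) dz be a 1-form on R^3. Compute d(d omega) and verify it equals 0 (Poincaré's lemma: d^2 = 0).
d(d omega) = 0

Step 1: d omega = sum_{i<j} (∂f_j/∂x_i - ∂f_i/∂x_j) dx_i ∧ dx_j:
  coeff of dx ∧ dy: 8*y
  coeff of dx ∧ dz: -2*x - 2*z + 4
  coeff of dy ∧ dz: 0
Step 2: Apply d again to each 2-form coefficient. The only possible 3-form in R^3 is dx ∧ dy ∧ dz, with coefficient
  ∂(coeff of dy∧dz)/∂x - ∂(coeff of dx∧dz)/∂y + ∂(coeff of dx∧dy)/∂z
  = ∂/∂x (0) - ∂/∂y (-2*x - 2*z + 4) + ∂/∂z (8*y).
Each of these terms simplifies to sums of mixed partials that cancel in pairs. The result is 0 (by equality of mixed partials for smooth functions — Schwarz / Clairaut).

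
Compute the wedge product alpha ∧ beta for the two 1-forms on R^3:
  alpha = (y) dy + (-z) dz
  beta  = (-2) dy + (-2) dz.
alpha ∧ beta = (-2*y - 2*z) dy ∧ dz

Distribute the wedge, using dx_i ∧ dx_j = -dx_j ∧ dx_i and dx_i ∧ dx_i = 0. For each pair (i, j) with i < j, the coefficient of dx_i ∧ dx_j in alpha ∧ beta is (alpha_i * beta_j - alpha_j * beta_i). Collecting: alpha ∧ beta = (-2*y - 2*z) dy ∧ dz.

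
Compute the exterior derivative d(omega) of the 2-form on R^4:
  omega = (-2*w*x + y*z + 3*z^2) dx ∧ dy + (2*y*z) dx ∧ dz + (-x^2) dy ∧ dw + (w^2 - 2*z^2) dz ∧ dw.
d(omega) = (y + 4*z) dx ∧ dy ∧ dz + (-4*x) dx ∧ dy ∧ dw

For a 2-form omega = sum_{i<j} g_{ij} dx_i ∧ dx_j, the exterior derivative is
  d(omega) = sum_{i<j} d(g_{ij}) ∧ dx_i ∧ dx_j = sum_{i<j, k} (∂g_{ij}/∂x_k) dx_k ∧ dx_i ∧ dx_j.
Expand each term, using dx_k ∧ dx_i ∧ dx_j = sgn(permutation) dx_{(a)} ∧ dx_{(b)} ∧ dx_{(c)} with (a < b < c) sorted:
  d(-2*w*x + y*z + 3*z^2) includes (∂/∂z)(-2*w*x + y*z + 3*z^2) dz = (y + 6*z) dz, which multiplied by dx ∧ dy gives (y + 6*z) dx ∧ dy ∧ dz
  d(-2*w*x + y*z + 3*z^2) includes (∂/∂w)(-2*w*x + y*z + 3*z^2) dw = (-2*x) dw, which multiplied by dx ∧ dy gives (-2*x) dx ∧ dy ∧ dw
  d(2*y*z) includes (∂/∂y)(2*y*z) dy = (2*z) dy, which multiplied by dx ∧ dz gives (-2*z) dx ∧ dy ∧ dz
  d(-x^2) includes (∂/∂x)(-x^2) dx = (-2*x) dx, which multiplied by dy ∧ dw gives (-2*x) dx ∧ dy ∧ dw
Collecting like 3-forms: d(omega) = (y + 4*z) dx ∧ dy ∧ dz + (-4*x) dx ∧ dy ∧ dw.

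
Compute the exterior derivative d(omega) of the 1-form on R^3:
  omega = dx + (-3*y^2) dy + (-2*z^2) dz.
d(omega) = 0

For a 1-form omega = sum_i f_i dx_i, the exterior derivative is
  d(omega) = sum_{i < j} (∂f_j/∂x_i - ∂f_i/∂x_j) dx_i ∧ dx_j.

Assembling: d(omega) = 0.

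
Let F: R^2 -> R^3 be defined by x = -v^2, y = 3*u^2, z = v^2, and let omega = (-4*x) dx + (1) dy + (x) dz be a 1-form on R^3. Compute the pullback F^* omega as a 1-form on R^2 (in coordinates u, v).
F^* omega = (6*u) du + (-10*v^3) dv

Using F^*(f dg) = (f ∘ F) d(g ∘ F), substitute each coordinate x_i by F_i(u, v) in f_i, and replace dx_i by d F_i = (∂F_i/∂u) du + (∂F_i/∂v) dv.
  For the x component: f_1(F) = 4*v^2; d F_1 = (0) du + (-2*v) dv
  For the y component: f_2(F) = 1; d F_2 = (6*u) du + (0) dv
  For the z component: f_3(F) = -v^2; d F_3 = (0) du + (2*v) dv
Combining and collecting du, dv coefficients:
  coeff of du: 6*u
  coeff of dv: -10*v^3
F^* omega = (6*u) du + (-10*v^3) dv.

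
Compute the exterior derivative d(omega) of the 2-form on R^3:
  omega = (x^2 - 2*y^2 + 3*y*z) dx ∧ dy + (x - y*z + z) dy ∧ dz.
d(omega) = (3*y + 1) dx ∧ dy ∧ dz

For a 2-form omega = sum_{i<j} g_{ij} dx_i ∧ dx_j, the exterior derivative is
  d(omega) = sum_{i<j} d(g_{ij}) ∧ dx_i ∧ dx_j = sum_{i<j, k} (∂g_{ij}/∂x_k) dx_k ∧ dx_i ∧ dx_j.
Expand each term, using dx_k ∧ dx_i ∧ dx_j = sgn(permutation) dx_{(a)} ∧ dx_{(b)} ∧ dx_{(c)} with (a < b < c) sorted:
  d(x^2 - 2*y^2 + 3*y*z) includes (∂/∂z)(x^2 - 2*y^2 + 3*y*z) dz = (3*y) dz, which multiplied by dx ∧ dy gives (3*y) dx ∧ dy ∧ dz
  d(x - y*z + z) includes (∂/∂x)(x - y*z + z) dx = (1) dx, which multiplied by dy ∧ dz gives (1) dx ∧ dy ∧ dz
Collecting like 3-forms: d(omega) = (3*y + 1) dx ∧ dy ∧ dz.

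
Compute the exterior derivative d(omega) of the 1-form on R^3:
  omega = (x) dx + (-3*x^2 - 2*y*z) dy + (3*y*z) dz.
d(omega) = (-6*x) dx ∧ dy + (2*y + 3*z) dy ∧ dz

For a 1-form omega = sum_i f_i dx_i, the exterior derivative is
  d(omega) = sum_{i < j} (∂f_j/∂x_i - ∂f_i/∂x_j) dx_i ∧ dx_j.
  coefficient of dx ∧ dy: ∂f_2/∂x - ∂f_1/∂y = ∂(-3*x^2 - 2*y*z)/∂x - ∂(x)/∂y = -6*x
  coefficient of dy ∧ dz: ∂f_3/∂y - ∂f_2/∂z = ∂(3*y*z)/∂y - ∂(-3*x^2 - 2*y*z)/∂z = 2*y + 3*z
Assembling: d(omega) = (-6*x) dx ∧ dy + (2*y + 3*z) dy ∧ dz.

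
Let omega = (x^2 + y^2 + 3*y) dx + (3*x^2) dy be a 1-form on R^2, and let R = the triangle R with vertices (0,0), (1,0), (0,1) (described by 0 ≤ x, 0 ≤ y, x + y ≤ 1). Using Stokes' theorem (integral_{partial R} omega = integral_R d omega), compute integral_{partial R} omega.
integral_(partial R) omega = -5/6

Stokes: integral_partial_R omega = integral_R d omega with d omega = (∂Q/∂x - ∂P/∂y) dx ∧ dy.
  ∂Q/∂x = 6*x
  ∂P/∂y = 2*y + 3
  integrand = ∂Q/∂x - ∂P/∂y = 6*x - 2*y - 3.
Integrating over R: integral_0^1 integral_0^{1-x} (6*x - 2*y - 3) dy dx = -5/6.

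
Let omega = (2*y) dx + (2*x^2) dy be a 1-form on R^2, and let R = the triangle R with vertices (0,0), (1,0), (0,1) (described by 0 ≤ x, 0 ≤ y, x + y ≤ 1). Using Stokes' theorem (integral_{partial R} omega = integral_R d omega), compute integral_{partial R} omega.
integral_(partial R) omega = -1/3

Stokes: integral_partial_R omega = integral_R d omega with d omega = (∂Q/∂x - ∂P/∂y) dx ∧ dy.
  ∂Q/∂x = 4*x
  ∂P/∂y = 2
  integrand = ∂Q/∂x - ∂P/∂y = 4*x - 2.
Integrating over R: integral_0^1 integral_0^{1-x} (4*x - 2) dy dx = -1/3.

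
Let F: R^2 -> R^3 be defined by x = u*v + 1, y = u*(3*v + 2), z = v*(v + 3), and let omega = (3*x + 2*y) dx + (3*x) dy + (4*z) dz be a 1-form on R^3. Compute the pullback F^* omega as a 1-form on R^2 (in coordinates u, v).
F^* omega = (18*u*v^2 + 10*u*v + 12*v + 6) du + (18*u^2*v + 4*u^2 + 12*u + 8*v^3 + 36*v^2 + 36*v) dv

Using F^*(f dg) = (f ∘ F) d(g ∘ F), substitute each coordinate x_i by F_i(u, v) in f_i, and replace dx_i by d F_i = (∂F_i/∂u) du + (∂F_i/∂v) dv.
  For the x component: f_1(F) = 9*u*v + 4*u + 3; d F_1 = (v) du + (u) dv
  For the y component: f_2(F) = 3*u*v + 3; d F_2 = (3*v + 2) du + (3*u) dv
  For the z component: f_3(F) = 4*v*(v + 3); d F_3 = (0) du + (2*v + 3) dv
Combining and collecting du, dv coefficients:
  coeff of du: 18*u*v^2 + 10*u*v + 12*v + 6
  coeff of dv: 18*u^2*v + 4*u^2 + 12*u + 8*v^3 + 36*v^2 + 36*v
F^* omega = (18*u*v^2 + 10*u*v + 12*v + 6) du + (18*u^2*v + 4*u^2 + 12*u + 8*v^3 + 36*v^2 + 36*v) dv.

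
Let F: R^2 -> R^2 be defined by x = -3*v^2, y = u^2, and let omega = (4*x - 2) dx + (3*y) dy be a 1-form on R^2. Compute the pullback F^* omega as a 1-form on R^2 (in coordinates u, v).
F^* omega = (6*u^3) du + (72*v^3 + 12*v) dv

Using F^*(f dg) = (f ∘ F) d(g ∘ F), substitute each coordinate x_i by F_i(u, v) in f_i, and replace dx_i by d F_i = (∂F_i/∂u) du + (∂F_i/∂v) dv.
  For the x component: f_1(F) = -12*v^2 - 2; d F_1 = (0) du + (-6*v) dv
  For the y component: f_2(F) = 3*u^2; d F_2 = (2*u) du + (0) dv
Combining and collecting du, dv coefficients:
  coeff of du: 6*u^3
  coeff of dv: 72*v^3 + 12*v
F^* omega = (6*u^3) du + (72*v^3 + 12*v) dv.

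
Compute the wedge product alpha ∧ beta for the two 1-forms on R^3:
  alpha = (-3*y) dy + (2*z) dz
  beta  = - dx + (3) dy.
alpha ∧ beta = (-3*y) dx ∧ dy + (2*z) dx ∧ dz + (-6*z) dy ∧ dz

Distribute the wedge, using dx_i ∧ dx_j = -dx_j ∧ dx_i and dx_i ∧ dx_i = 0. For each pair (i, j) with i < j, the coefficient of dx_i ∧ dx_j in alpha ∧ beta is (alpha_i * beta_j - alpha_j * beta_i). Collecting: alpha ∧ beta = (-3*y) dx ∧ dy + (2*z) dx ∧ dz + (-6*z) dy ∧ dz.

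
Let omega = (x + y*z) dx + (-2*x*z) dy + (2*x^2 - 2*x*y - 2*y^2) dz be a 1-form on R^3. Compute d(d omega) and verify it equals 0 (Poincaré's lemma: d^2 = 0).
d(d omega) = 0

Step 1: d omega = sum_{i<j} (∂f_j/∂x_i - ∂f_i/∂x_j) dx_i ∧ dx_j:
  coeff of dx ∧ dy: -3*z
  coeff of dx ∧ dz: 4*x - 3*y
  coeff of dy ∧ dz: -4*y
Step 2: Apply d again to each 2-form coefficient. The only possible 3-form in R^3 is dx ∧ dy ∧ dz, with coefficient
  ∂(coeff of dy∧dz)/∂x - ∂(coeff of dx∧dz)/∂y + ∂(coeff of dx∧dy)/∂z
  = ∂/∂x (-4*y) - ∂/∂y (4*x - 3*y) + ∂/∂z (-3*z).
Each of these terms simplifies to sums of mixed partials that cancel in pairs. The result is 0 (by equality of mixed partials for smooth functions — Schwarz / Clairaut).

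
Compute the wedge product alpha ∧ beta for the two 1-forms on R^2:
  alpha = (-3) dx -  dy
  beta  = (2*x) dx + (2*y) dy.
alpha ∧ beta = (2*x - 6*y) dx ∧ dy

Distribute the wedge, using dx_i ∧ dx_j = -dx_j ∧ dx_i and dx_i ∧ dx_i = 0. For each pair (i, j) with i < j, the coefficient of dx_i ∧ dx_j in alpha ∧ beta is (alpha_i * beta_j - alpha_j * beta_i). Collecting: alpha ∧ beta = (2*x - 6*y) dx ∧ dy.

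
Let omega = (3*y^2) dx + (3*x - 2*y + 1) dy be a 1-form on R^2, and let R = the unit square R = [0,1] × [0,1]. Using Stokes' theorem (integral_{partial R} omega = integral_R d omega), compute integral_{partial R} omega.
integral_(partial R) omega = 0

Stokes: integral_partial_R omega = integral_R d omega with d omega = (∂Q/∂x - ∂P/∂y) dx ∧ dy.
  ∂Q/∂x = 3
  ∂P/∂y = 6*y
  integrand = ∂Q/∂x - ∂P/∂y = 3 - 6*y.
Integrating over R: integral_0^1 integral_0^1 (3 - 6*y) dx dy = 0.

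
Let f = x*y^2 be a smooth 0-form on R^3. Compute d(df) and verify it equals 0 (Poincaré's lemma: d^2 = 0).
d(df) = 0

Step 1: df = sum_i (∂f/∂x_i) dx_i = (y^2) dx + (2*x*y) dy + (0) dz.
Step 2: Apply d again. Using the 1-form formula, the coefficient of dx ∧ dy in d(df) is ∂^2 f/∂x ∂y - ∂^2 f/∂y ∂x = (2*y) - (2*y) = 0 (equality of mixed partials for smooth f).
Similarly for dx ∧ dz and dy ∧ dz — all coefficients vanish. So d(df) = 0.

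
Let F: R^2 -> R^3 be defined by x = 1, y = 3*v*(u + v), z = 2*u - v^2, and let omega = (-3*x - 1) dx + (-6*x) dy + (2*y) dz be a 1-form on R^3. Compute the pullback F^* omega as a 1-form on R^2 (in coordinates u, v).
F^* omega = (6*v*(2*u + 2*v - 3)) du + (-12*u*v^2 - 18*u - 12*v^3 - 36*v) dv

Using F^*(f dg) = (f ∘ F) d(g ∘ F), substitute each coordinate x_i by F_i(u, v) in f_i, and replace dx_i by d F_i = (∂F_i/∂u) du + (∂F_i/∂v) dv.
  For the x component: f_1(F) = -4; d F_1 = (0) du + (0) dv
  For the y component: f_2(F) = -6; d F_2 = (3*v) du + (3*u + 6*v) dv
  For the z component: f_3(F) = 6*v*(u + v); d F_3 = (2) du + (-2*v) dv
Combining and collecting du, dv coefficients:
  coeff of du: 6*v*(2*u + 2*v - 3)
  coeff of dv: -12*u*v^2 - 18*u - 12*v^3 - 36*v
F^* omega = (6*v*(2*u + 2*v - 3)) du + (-12*u*v^2 - 18*u - 12*v^3 - 36*v) dv.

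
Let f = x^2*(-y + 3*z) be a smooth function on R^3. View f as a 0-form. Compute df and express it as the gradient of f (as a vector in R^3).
df = (2*x*(-y + 3*z)) dx + (-x^2) dy + (3*x^2) dz; grad f = (2*x*(-y + 3*z), -x^2, 3*x^2)

For a 0-form f, d f = (∂f/∂x) dx + (∂f/∂y) dy + (∂f/∂z) dz. The components of the vector representation are exactly the entries of grad f in Cartesian coordinates:
  ∂f/∂x = 2*x*(-y + 3*z)
  ∂f/∂y = -x^2
  ∂f/∂z = 3*x^2.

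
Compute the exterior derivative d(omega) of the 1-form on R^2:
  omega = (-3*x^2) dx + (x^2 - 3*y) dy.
d(omega) = (2*x) dx ∧ dy

For a 1-form omega = sum_i f_i dx_i, the exterior derivative is
  d(omega) = sum_{i < j} (∂f_j/∂x_i - ∂f_i/∂x_j) dx_i ∧ dx_j.
  coefficient of dx ∧ dy: ∂f_2/∂x - ∂f_1/∂y = ∂(x^2 - 3*y)/∂x - ∂(-3*x^2)/∂y = 2*x
Assembling: d(omega) = (2*x) dx ∧ dy.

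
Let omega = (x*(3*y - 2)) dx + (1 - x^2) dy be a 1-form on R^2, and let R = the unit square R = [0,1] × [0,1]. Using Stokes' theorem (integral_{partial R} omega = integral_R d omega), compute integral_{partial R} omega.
integral_(partial R) omega = -5/2

Stokes: integral_partial_R omega = integral_R d omega with d omega = (∂Q/∂x - ∂P/∂y) dx ∧ dy.
  ∂Q/∂x = -2*x
  ∂P/∂y = 3*x
  integrand = ∂Q/∂x - ∂P/∂y = -5*x.
Integrating over R: integral_0^1 integral_0^1 (-5*x) dx dy = -5/2.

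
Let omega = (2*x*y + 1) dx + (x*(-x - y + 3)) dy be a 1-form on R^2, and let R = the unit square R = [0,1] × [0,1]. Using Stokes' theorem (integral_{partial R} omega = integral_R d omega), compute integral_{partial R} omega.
integral_(partial R) omega = 1/2

Stokes: integral_partial_R omega = integral_R d omega with d omega = (∂Q/∂x - ∂P/∂y) dx ∧ dy.
  ∂Q/∂x = -2*x - y + 3
  ∂P/∂y = 2*x
  integrand = ∂Q/∂x - ∂P/∂y = -4*x - y + 3.
Integrating over R: integral_0^1 integral_0^1 (-4*x - y + 3) dx dy = 1/2.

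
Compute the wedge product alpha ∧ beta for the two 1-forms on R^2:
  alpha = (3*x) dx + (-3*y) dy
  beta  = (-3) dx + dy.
alpha ∧ beta = (3*x - 9*y) dx ∧ dy

Distribute the wedge, using dx_i ∧ dx_j = -dx_j ∧ dx_i and dx_i ∧ dx_i = 0. For each pair (i, j) with i < j, the coefficient of dx_i ∧ dx_j in alpha ∧ beta is (alpha_i * beta_j - alpha_j * beta_i). Collecting: alpha ∧ beta = (3*x - 9*y) dx ∧ dy.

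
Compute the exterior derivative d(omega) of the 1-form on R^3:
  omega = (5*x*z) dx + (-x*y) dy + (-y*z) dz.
d(omega) = (-y) dx ∧ dy + (-5*x) dx ∧ dz + (-z) dy ∧ dz

For a 1-form omega = sum_i f_i dx_i, the exterior derivative is
  d(omega) = sum_{i < j} (∂f_j/∂x_i - ∂f_i/∂x_j) dx_i ∧ dx_j.
  coefficient of dx ∧ dy: ∂f_2/∂x - ∂f_1/∂y = ∂(-x*y)/∂x - ∂(5*x*z)/∂y = -y
  coefficient of dx ∧ dz: ∂f_3/∂x - ∂f_1/∂z = ∂(-y*z)/∂x - ∂(5*x*z)/∂z = -5*x
  coefficient of dy ∧ dz: ∂f_3/∂y - ∂f_2/∂z = ∂(-y*z)/∂y - ∂(-x*y)/∂z = -z
Assembling: d(omega) = (-y) dx ∧ dy + (-5*x) dx ∧ dz + (-z) dy ∧ dz.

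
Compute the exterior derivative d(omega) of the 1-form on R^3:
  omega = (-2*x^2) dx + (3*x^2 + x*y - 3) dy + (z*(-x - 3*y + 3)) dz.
d(omega) = (6*x + y) dx ∧ dy + (-z) dx ∧ dz + (-3*z) dy ∧ dz

For a 1-form omega = sum_i f_i dx_i, the exterior derivative is
  d(omega) = sum_{i < j} (∂f_j/∂x_i - ∂f_i/∂x_j) dx_i ∧ dx_j.
  coefficient of dx ∧ dy: ∂f_2/∂x - ∂f_1/∂y = ∂(3*x^2 + x*y - 3)/∂x - ∂(-2*x^2)/∂y = 6*x + y
  coefficient of dx ∧ dz: ∂f_3/∂x - ∂f_1/∂z = ∂(z*(-x - 3*y + 3))/∂x - ∂(-2*x^2)/∂z = -z
  coefficient of dy ∧ dz: ∂f_3/∂y - ∂f_2/∂z = ∂(z*(-x - 3*y + 3))/∂y - ∂(3*x^2 + x*y - 3)/∂z = -3*z
Assembling: d(omega) = (6*x + y) dx ∧ dy + (-z) dx ∧ dz + (-3*z) dy ∧ dz.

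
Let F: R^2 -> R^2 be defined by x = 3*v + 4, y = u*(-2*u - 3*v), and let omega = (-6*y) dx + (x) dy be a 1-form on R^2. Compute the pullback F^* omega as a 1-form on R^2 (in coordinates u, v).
F^* omega = (-12*u*v - 16*u - 9*v^2 - 12*v) du + (3*u*(12*u + 15*v - 4)) dv

Using F^*(f dg) = (f ∘ F) d(g ∘ F), substitute each coordinate x_i by F_i(u, v) in f_i, and replace dx_i by d F_i = (∂F_i/∂u) du + (∂F_i/∂v) dv.
  For the x component: f_1(F) = 6*u*(2*u + 3*v); d F_1 = (0) du + (3) dv
  For the y component: f_2(F) = 3*v + 4; d F_2 = (-4*u - 3*v) du + (-3*u) dv
Combining and collecting du, dv coefficients:
  coeff of du: -12*u*v - 16*u - 9*v^2 - 12*v
  coeff of dv: 3*u*(12*u + 15*v - 4)
F^* omega = (-12*u*v - 16*u - 9*v^2 - 12*v) du + (3*u*(12*u + 15*v - 4)) dv.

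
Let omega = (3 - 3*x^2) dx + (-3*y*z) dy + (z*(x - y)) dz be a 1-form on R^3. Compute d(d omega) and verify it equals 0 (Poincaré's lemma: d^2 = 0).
d(d omega) = 0

Step 1: d omega = sum_{i<j} (∂f_j/∂x_i - ∂f_i/∂x_j) dx_i ∧ dx_j:
  coeff of dx ∧ dy: 0
  coeff of dx ∧ dz: z
  coeff of dy ∧ dz: 3*y - z
Step 2: Apply d again to each 2-form coefficient. The only possible 3-form in R^3 is dx ∧ dy ∧ dz, with coefficient
  ∂(coeff of dy∧dz)/∂x - ∂(coeff of dx∧dz)/∂y + ∂(coeff of dx∧dy)/∂z
  = ∂/∂x (3*y - z) - ∂/∂y (z) + ∂/∂z (0).
Each of these terms simplifies to sums of mixed partials that cancel in pairs. The result is 0 (by equality of mixed partials for smooth functions — Schwarz / Clairaut).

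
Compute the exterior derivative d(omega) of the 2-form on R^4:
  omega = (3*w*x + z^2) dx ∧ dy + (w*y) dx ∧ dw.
d(omega) = (2*z) dx ∧ dy ∧ dz + (-w + 3*x) dx ∧ dy ∧ dw

For a 2-form omega = sum_{i<j} g_{ij} dx_i ∧ dx_j, the exterior derivative is
  d(omega) = sum_{i<j} d(g_{ij}) ∧ dx_i ∧ dx_j = sum_{i<j, k} (∂g_{ij}/∂x_k) dx_k ∧ dx_i ∧ dx_j.
Expand each term, using dx_k ∧ dx_i ∧ dx_j = sgn(permutation) dx_{(a)} ∧ dx_{(b)} ∧ dx_{(c)} with (a < b < c) sorted:
  d(3*w*x + z^2) includes (∂/∂z)(3*w*x + z^2) dz = (2*z) dz, which multiplied by dx ∧ dy gives (2*z) dx ∧ dy ∧ dz
  d(3*w*x + z^2) includes (∂/∂w)(3*w*x + z^2) dw = (3*x) dw, which multiplied by dx ∧ dy gives (3*x) dx ∧ dy ∧ dw
  d(w*y) includes (∂/∂y)(w*y) dy = (w) dy, which multiplied by dx ∧ dw gives (-w) dx ∧ dy ∧ dw
Collecting like 3-forms: d(omega) = (2*z) dx ∧ dy ∧ dz + (-w + 3*x) dx ∧ dy ∧ dw.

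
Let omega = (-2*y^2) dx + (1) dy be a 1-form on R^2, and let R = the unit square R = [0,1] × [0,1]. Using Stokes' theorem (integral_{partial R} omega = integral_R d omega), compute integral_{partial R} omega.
integral_(partial R) omega = 2

Stokes: integral_partial_R omega = integral_R d omega with d omega = (∂Q/∂x - ∂P/∂y) dx ∧ dy.
  ∂Q/∂x = 0
  ∂P/∂y = -4*y
  integrand = ∂Q/∂x - ∂P/∂y = 4*y.
Integrating over R: integral_0^1 integral_0^1 (4*y) dx dy = 2.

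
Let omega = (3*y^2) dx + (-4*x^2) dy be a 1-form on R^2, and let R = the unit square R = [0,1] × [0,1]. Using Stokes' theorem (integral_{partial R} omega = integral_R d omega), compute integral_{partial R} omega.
integral_(partial R) omega = -7

Stokes: integral_partial_R omega = integral_R d omega with d omega = (∂Q/∂x - ∂P/∂y) dx ∧ dy.
  ∂Q/∂x = -8*x
  ∂P/∂y = 6*y
  integrand = ∂Q/∂x - ∂P/∂y = -8*x - 6*y.
Integrating over R: integral_0^1 integral_0^1 (-8*x - 6*y) dx dy = -7.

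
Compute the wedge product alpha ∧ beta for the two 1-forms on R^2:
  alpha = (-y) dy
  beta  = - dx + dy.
alpha ∧ beta = (-y) dx ∧ dy

Distribute the wedge, using dx_i ∧ dx_j = -dx_j ∧ dx_i and dx_i ∧ dx_i = 0. For each pair (i, j) with i < j, the coefficient of dx_i ∧ dx_j in alpha ∧ beta is (alpha_i * beta_j - alpha_j * beta_i). Collecting: alpha ∧ beta = (-y) dx ∧ dy.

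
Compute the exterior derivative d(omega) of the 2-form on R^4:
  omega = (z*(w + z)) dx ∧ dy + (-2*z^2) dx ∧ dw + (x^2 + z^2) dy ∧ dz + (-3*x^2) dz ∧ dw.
d(omega) = (w + 2*x + 2*z) dx ∧ dy ∧ dz + (z) dx ∧ dy ∧ dw + (-6*x + 4*z) dx ∧ dz ∧ dw

For a 2-form omega = sum_{i<j} g_{ij} dx_i ∧ dx_j, the exterior derivative is
  d(omega) = sum_{i<j} d(g_{ij}) ∧ dx_i ∧ dx_j = sum_{i<j, k} (∂g_{ij}/∂x_k) dx_k ∧ dx_i ∧ dx_j.
Expand each term, using dx_k ∧ dx_i ∧ dx_j = sgn(permutation) dx_{(a)} ∧ dx_{(b)} ∧ dx_{(c)} with (a < b < c) sorted:
  d(z*(w + z)) includes (∂/∂z)(z*(w + z)) dz = (w + 2*z) dz, which multiplied by dx ∧ dy gives (w + 2*z) dx ∧ dy ∧ dz
  d(z*(w + z)) includes (∂/∂w)(z*(w + z)) dw = (z) dw, which multiplied by dx ∧ dy gives (z) dx ∧ dy ∧ dw
  d(-2*z^2) includes (∂/∂z)(-2*z^2) dz = (-4*z) dz, which multiplied by dx ∧ dw gives (4*z) dx ∧ dz ∧ dw
  d(x^2 + z^2) includes (∂/∂x)(x^2 + z^2) dx = (2*x) dx, which multiplied by dy ∧ dz gives (2*x) dx ∧ dy ∧ dz
  d(-3*x^2) includes (∂/∂x)(-3*x^2) dx = (-6*x) dx, which multiplied by dz ∧ dw gives (-6*x) dx ∧ dz ∧ dw
Collecting like 3-forms: d(omega) = (w + 2*x + 2*z) dx ∧ dy ∧ dz + (z) dx ∧ dy ∧ dw + (-6*x + 4*z) dx ∧ dz ∧ dw.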